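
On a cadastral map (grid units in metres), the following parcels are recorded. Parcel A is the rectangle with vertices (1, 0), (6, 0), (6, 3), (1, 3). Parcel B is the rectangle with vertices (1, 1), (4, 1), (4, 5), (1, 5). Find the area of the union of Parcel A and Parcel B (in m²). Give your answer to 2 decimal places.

By inclusion–exclusion:
Individual areas: |Parcel A| = 15, |Parcel B| = 12.
|Parcel A∩Parcel B|: x∈[1,4], y∈[1,3] → 3·2 = 6.
|Parcel A ∪ Parcel B| = 27 − 6 = 21.00.

21.00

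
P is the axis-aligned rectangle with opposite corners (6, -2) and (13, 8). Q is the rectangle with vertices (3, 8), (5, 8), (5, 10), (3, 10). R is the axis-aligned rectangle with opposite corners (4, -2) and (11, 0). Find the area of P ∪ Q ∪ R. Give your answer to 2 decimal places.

By inclusion–exclusion:
Individual areas: |P| = 70, |Q| = 4, |R| = 14.
|P∩Q| = 0 (no overlap).
|P∩R|: x∈[6,11], y∈[-2,0] → 5·2 = 10.
|Q∩R| = 0 (no overlap).
|P∩Q∩R| = 0.
|P ∪ Q ∪ R| = 88 − 10 + 0 = 78.00.

78.00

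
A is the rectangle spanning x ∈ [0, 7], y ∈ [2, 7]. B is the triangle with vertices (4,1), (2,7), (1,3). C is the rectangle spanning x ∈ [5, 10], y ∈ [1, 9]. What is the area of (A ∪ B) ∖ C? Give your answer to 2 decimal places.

|A ∪ B| = 35.5833.
|(A ∪ B) ∩ C| = 10.
|(A ∪ B) ∖ C| = 35.5833 − 10 = 25.58.

25.58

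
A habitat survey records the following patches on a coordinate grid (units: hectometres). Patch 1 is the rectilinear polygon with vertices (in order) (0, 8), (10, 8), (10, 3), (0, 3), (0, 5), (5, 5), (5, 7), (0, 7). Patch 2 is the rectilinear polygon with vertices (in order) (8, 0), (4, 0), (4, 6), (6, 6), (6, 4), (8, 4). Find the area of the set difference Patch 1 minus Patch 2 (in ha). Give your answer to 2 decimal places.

33.00

|Patch 1| = 40, |Patch 1∩Patch 2| = 7.
|Patch 1 ∖ Patch 2| = |Patch 1| − |Patch 1∩Patch 2| = 40 − 7 = 33.00.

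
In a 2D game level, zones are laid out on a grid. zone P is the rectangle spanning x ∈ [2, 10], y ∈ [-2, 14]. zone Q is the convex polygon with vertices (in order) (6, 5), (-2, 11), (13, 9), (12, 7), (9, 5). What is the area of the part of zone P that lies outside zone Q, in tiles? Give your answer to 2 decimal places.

|zone P| = 128, |zone P∩zone Q| = 33.1333.
|zone P ∖ zone Q| = |zone P| − |zone P∩zone Q| = 128 − 33.1333 = 94.87.

94.87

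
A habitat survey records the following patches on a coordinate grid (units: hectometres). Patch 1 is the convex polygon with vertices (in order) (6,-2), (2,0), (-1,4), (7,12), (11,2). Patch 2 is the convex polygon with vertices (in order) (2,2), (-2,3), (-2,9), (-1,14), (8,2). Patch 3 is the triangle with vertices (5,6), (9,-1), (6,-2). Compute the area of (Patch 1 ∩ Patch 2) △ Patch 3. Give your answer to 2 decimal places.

36.08

|Patch 1 ∩ Patch 2| = 30.7253.
|(Patch 1 ∩ Patch 2) ∩ Patch 3| = 3.5714.
|(Patch 1 ∩ Patch 2) △ Patch 3| = 30.7253 + 12.5 − 7.1429 = 36.08.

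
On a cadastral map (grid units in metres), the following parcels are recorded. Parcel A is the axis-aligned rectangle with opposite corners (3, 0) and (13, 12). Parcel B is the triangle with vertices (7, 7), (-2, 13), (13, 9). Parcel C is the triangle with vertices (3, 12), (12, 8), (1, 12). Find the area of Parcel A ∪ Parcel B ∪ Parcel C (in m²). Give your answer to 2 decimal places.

125.21

By inclusion–exclusion:
Individual areas: |Parcel A| = 120, |Parcel B| = 27, |Parcel C| = 4.
|Parcel A∩Parcel B| = 22.
|Parcel A∩Parcel C| = 3.2727.
|Parcel B∩Parcel C| = 3.446.
|Parcel A∩Parcel B∩Parcel C| = 2.9271.
|Parcel A ∪ Parcel B ∪ Parcel C| = 151 − 28.7188 + 2.9271 = 125.21.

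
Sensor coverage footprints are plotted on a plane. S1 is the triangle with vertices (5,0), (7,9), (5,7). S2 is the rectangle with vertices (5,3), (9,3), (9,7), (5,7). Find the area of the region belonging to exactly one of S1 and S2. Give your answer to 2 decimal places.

|S1| = 7, |S2| = 16, |S1∩S2| = 4.4444.
|S1 △ S2| = |S1| + |S2| − 2·|S1∩S2| = 7 + 16 − 8.8889 = 14.11.

14.11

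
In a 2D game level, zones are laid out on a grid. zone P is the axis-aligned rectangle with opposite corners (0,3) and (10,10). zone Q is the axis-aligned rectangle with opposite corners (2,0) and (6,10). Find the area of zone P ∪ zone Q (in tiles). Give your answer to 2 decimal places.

82.00

By inclusion–exclusion:
Individual areas: |zone P| = 70, |zone Q| = 40.
|zone P∩zone Q|: x∈[2,6], y∈[3,10] → 4·7 = 28.
|zone P ∪ zone Q| = 110 − 28 = 82.00.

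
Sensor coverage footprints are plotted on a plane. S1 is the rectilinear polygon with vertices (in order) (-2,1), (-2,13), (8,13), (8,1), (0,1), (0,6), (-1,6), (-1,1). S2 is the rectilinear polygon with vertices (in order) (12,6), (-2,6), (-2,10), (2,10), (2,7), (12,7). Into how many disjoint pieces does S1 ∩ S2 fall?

1

S1 ∩ S2 is a single connected region.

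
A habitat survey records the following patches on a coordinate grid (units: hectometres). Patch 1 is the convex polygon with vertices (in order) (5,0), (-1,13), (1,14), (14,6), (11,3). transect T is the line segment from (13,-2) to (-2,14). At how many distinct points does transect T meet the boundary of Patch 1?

The segment meets the boundary at (-0.939,12.869), (9.17,2.085).

2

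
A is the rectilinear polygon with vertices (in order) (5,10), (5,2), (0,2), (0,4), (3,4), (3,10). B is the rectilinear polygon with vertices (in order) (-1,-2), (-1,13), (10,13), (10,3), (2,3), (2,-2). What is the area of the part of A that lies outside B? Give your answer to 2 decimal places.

|A| = 22, |A∩B| = 19.
|A ∖ B| = |A| − |A∩B| = 22 − 19 = 3.00.

3.00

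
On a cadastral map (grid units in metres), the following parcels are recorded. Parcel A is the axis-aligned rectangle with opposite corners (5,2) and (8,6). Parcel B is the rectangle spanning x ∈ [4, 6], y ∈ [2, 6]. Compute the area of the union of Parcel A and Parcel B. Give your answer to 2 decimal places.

By inclusion–exclusion:
Individual areas: |Parcel A| = 12, |Parcel B| = 8.
|Parcel A∩Parcel B|: x∈[5,6], y∈[2,6] → 1·4 = 4.
|Parcel A ∪ Parcel B| = 20 − 4 = 16.00.

16.00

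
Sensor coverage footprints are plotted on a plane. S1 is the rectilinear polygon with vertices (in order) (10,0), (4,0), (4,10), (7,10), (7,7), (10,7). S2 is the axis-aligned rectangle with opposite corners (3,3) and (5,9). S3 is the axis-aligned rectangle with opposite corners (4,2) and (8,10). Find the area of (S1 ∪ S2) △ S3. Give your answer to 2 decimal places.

|S1 ∪ S2| = 57.
|(S1 ∪ S2) ∩ S3| = 29.
|(S1 ∪ S2) △ S3| = 57 + 32 − 58 = 31.00.

31.00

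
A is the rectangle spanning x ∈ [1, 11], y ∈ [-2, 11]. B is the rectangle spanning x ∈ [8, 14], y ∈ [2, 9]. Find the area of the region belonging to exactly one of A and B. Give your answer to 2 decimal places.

130.00

|A∩B|: x∈[8,11], y∈[2,9] → 3·7 = 21.
|A △ B| = |A| + |B| − 2·|A∩B| = 130 + 42 − 42 = 130.00.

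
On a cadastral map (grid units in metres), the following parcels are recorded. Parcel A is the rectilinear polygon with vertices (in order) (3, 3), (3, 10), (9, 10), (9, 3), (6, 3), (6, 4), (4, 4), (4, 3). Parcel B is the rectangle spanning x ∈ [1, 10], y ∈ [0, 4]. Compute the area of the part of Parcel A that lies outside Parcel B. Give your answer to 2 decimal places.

36.00

|Parcel A| = 40, |Parcel A∩Parcel B| = 4.
|Parcel A ∖ Parcel B| = |Parcel A| − |Parcel A∩Parcel B| = 40 − 4 = 36.00.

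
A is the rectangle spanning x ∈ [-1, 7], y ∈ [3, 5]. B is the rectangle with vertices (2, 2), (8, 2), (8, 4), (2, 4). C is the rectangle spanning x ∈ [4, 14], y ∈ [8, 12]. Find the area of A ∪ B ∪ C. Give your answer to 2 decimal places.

By inclusion–exclusion:
Individual areas: |A| = 16, |B| = 12, |C| = 40.
|A∩B|: x∈[2,7], y∈[3,4] → 5·1 = 5.
|A∩C| = 0 (no overlap).
|B∩C| = 0 (no overlap).
|A∩B∩C| = 0.
|A ∪ B ∪ C| = 68 − 5 + 0 = 63.00.

63.00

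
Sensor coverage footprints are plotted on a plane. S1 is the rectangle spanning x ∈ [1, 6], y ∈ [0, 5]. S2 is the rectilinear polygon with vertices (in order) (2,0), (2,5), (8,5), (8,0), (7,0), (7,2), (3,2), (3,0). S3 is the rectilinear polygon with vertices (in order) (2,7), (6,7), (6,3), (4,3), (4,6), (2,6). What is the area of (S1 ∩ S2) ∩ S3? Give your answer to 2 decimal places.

The region (S1 ∩ S2) ∩ S3 is the polygon with vertices (6,5), (6,3), (4,3), (4,5).
By the shoelace formula its area is 4.00.

4.00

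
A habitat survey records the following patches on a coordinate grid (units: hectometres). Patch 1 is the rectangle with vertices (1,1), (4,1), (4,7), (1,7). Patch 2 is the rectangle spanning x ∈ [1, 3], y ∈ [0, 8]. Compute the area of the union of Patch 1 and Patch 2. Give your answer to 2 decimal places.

22.00

By inclusion–exclusion:
Individual areas: |Patch 1| = 18, |Patch 2| = 16.
|Patch 1∩Patch 2|: x∈[1,3], y∈[1,7] → 2·6 = 12.
|Patch 1 ∪ Patch 2| = 34 − 12 = 22.00.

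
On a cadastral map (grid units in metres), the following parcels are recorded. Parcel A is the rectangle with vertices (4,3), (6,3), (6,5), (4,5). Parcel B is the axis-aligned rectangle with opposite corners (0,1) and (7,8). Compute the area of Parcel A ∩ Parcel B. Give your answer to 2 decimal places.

4.00

|Parcel A∩Parcel B|: x∈[4,6], y∈[3,5] → 2·2 = 4.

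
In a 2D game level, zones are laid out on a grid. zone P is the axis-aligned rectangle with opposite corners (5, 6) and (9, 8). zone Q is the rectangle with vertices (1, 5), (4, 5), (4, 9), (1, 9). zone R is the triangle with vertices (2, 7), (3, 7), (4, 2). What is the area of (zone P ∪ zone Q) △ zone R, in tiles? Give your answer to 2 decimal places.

|zone P ∪ zone Q| = 20.
|(zone P ∪ zone Q) ∩ zone R| = 1.6.
|(zone P ∪ zone Q) △ zone R| = 20 + 2.5 − 3.2 = 19.30.

19.30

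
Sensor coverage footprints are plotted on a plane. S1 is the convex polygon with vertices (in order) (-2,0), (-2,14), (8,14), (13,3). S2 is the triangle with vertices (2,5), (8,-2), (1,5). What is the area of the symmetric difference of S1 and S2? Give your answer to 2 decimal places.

|S1| = 160, |S2| = 3.5, |S1∩S2| = 2.687.
|S1 △ S2| = |S1| + |S2| − 2·|S1∩S2| = 160 + 3.5 − 5.374 = 158.13.

158.13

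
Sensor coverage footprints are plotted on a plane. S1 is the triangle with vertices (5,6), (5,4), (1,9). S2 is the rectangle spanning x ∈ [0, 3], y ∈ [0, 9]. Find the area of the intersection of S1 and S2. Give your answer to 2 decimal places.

The intersection is the polygon with vertices (1,9), (3,7.5), (3,6.5).
By the shoelace formula its area is 1.00.

1.00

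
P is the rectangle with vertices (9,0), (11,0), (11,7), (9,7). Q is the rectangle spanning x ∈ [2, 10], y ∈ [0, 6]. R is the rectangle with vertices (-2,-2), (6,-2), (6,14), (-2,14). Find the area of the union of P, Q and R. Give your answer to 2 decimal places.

160.00

By inclusion–exclusion:
Individual areas: |P| = 14, |Q| = 48, |R| = 128.
|P∩Q|: x∈[9,10], y∈[0,6] → 1·6 = 6.
|P∩R| = 0 (no overlap).
|Q∩R|: x∈[2,6], y∈[0,6] → 4·6 = 24.
|P∩Q∩R| = 0.
|P ∪ Q ∪ R| = 190 − 30 + 0 = 160.00.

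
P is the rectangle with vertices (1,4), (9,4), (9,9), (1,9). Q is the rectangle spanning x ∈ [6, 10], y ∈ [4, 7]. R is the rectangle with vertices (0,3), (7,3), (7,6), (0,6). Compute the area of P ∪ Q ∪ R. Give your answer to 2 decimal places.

52.00

By inclusion–exclusion:
Individual areas: |P| = 40, |Q| = 12, |R| = 21.
|P∩Q|: x∈[6,9], y∈[4,7] → 3·3 = 9.
|P∩R|: x∈[1,7], y∈[4,6] → 6·2 = 12.
|Q∩R|: x∈[6,7], y∈[4,6] → 1·2 = 2.
|P∩Q∩R| = 2.
|P ∪ Q ∪ R| = 73 − 23 + 2 = 52.00.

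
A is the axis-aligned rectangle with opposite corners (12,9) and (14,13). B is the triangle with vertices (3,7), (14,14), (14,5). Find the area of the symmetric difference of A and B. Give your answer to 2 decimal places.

41.62

|A| = 8, |B| = 49.5, |A∩B| = 7.9416.
|A △ B| = |A| + |B| − 2·|A∩B| = 8 + 49.5 − 15.8831 = 41.62.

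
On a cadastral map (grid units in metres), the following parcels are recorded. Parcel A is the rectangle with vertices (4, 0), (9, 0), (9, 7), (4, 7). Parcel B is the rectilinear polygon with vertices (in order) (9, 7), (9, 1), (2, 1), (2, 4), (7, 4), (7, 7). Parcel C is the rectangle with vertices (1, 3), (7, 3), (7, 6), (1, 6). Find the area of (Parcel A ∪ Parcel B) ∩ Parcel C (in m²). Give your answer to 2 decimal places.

The region (Parcel A ∪ Parcel B) ∩ Parcel C is the polygon with vertices (2,4), (4,4), (4,6), (7,6), (7,3), (2,3).
By the shoelace formula its area is 11.00.

11.00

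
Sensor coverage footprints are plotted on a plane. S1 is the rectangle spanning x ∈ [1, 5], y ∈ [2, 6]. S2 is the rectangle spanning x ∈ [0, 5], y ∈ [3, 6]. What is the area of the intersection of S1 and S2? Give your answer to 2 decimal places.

12.00

|S1∩S2|: x∈[1,5], y∈[3,6] → 4·3 = 12.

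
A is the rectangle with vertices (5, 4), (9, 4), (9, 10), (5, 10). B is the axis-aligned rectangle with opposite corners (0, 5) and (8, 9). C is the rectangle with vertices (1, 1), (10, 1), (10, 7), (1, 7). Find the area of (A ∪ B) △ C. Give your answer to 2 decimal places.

58.00

|A ∪ B| = 44.
|(A ∪ B) ∩ C| = 20.
|(A ∪ B) △ C| = 44 + 54 − 40 = 58.00.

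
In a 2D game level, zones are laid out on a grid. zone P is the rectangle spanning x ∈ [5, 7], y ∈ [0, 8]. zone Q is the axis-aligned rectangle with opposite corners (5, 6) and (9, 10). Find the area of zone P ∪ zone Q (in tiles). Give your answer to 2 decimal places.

By inclusion–exclusion:
Individual areas: |zone P| = 16, |zone Q| = 16.
|zone P∩zone Q|: x∈[5,7], y∈[6,8] → 2·2 = 4.
|zone P ∪ zone Q| = 32 − 4 = 28.00.

28.00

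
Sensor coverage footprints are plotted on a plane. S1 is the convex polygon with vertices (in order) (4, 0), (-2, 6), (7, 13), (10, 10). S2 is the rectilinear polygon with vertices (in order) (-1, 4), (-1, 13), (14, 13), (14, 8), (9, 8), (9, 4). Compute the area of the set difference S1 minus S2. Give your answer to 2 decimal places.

|S1| = 72, |S1∩S2| = 58.3111.
|S1 ∖ S2| = |S1| − |S1∩S2| = 72 − 58.3111 = 13.69.

13.69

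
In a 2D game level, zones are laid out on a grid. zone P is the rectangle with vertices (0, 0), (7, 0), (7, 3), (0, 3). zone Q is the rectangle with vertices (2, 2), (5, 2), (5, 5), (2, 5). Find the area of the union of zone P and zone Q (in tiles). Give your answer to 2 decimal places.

27.00

By inclusion–exclusion:
Individual areas: |zone P| = 21, |zone Q| = 9.
|zone P∩zone Q|: x∈[2,5], y∈[2,3] → 3·1 = 3.
|zone P ∪ zone Q| = 30 − 3 = 27.00.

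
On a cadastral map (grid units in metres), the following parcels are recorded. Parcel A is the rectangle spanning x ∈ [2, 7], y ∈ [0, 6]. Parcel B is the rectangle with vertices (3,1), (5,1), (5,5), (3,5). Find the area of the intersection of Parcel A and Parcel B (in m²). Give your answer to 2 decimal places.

|Parcel A∩Parcel B|: x∈[3,5], y∈[1,5] → 2·4 = 8.

8.00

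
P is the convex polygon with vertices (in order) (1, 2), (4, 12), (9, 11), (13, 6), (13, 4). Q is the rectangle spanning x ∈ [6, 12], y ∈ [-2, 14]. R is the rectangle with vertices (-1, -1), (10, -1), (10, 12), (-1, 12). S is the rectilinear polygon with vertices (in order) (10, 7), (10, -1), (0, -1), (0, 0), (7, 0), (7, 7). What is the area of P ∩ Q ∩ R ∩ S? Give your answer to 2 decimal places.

11.25

The intersection is the polygon with vertices (10,3.5), (7,3), (7,7), (10,7).
By the shoelace formula its area is 11.25.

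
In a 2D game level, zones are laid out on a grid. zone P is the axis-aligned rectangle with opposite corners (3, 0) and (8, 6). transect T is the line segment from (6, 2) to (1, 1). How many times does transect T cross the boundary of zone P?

The segment meets the boundary at (3,1.4).

1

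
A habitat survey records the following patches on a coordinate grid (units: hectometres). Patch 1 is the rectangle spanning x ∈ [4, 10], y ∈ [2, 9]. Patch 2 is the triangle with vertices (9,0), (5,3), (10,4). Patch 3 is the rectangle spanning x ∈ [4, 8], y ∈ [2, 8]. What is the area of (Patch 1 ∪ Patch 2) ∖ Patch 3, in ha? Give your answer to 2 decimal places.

|Patch 1 ∪ Patch 2| = 45.1667.
|(Patch 1 ∪ Patch 2) ∩ Patch 3| = 24.
|(Patch 1 ∪ Patch 2) ∖ Patch 3| = 45.1667 − 24 = 21.17.

21.17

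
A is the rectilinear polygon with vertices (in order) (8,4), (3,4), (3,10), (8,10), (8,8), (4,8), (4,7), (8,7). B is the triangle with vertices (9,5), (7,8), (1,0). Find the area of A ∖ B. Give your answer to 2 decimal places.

17.57

|A| = 26, |A∩B| = 8.4292.
|A ∖ B| = |A| − |A∩B| = 26 − 8.4292 = 17.57.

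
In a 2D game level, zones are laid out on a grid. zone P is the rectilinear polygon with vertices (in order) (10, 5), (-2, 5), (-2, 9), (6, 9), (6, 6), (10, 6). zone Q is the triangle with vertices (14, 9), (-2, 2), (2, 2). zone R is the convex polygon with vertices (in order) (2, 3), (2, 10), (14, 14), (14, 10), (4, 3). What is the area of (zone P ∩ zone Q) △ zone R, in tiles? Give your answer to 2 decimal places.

71.86

|zone P ∩ zone Q| = 2.
|(zone P ∩ zone Q) ∩ zone R| = 1.5714.
|(zone P ∩ zone Q) △ zone R| = 2 + 73 − 3.1429 = 71.86.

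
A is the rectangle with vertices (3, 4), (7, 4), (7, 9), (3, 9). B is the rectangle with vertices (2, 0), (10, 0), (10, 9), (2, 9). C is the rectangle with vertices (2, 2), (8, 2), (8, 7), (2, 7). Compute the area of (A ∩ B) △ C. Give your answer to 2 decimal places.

|A ∩ B| = 20.
|(A ∩ B) ∩ C| = 12.
|(A ∩ B) △ C| = 20 + 30 − 24 = 26.00.

26.00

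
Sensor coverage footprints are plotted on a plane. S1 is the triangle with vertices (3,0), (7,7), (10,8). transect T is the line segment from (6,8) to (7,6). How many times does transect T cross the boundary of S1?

1

The segment meets the boundary at (6.733,6.533).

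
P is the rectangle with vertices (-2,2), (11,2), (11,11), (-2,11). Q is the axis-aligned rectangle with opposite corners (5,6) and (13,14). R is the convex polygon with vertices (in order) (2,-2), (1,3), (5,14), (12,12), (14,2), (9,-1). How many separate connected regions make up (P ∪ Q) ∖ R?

(P ∪ Q) ∖ R splits into 2 disjoint pieces (area 38.7364, area 11.5).

2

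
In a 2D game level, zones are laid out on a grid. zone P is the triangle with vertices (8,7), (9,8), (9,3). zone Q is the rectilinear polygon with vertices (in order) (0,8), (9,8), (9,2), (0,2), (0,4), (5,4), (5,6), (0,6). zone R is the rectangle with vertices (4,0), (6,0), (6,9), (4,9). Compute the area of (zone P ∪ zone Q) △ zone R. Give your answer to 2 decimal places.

42.00

|zone P ∪ zone Q| = 44.
|(zone P ∪ zone Q) ∩ zone R| = 10.
|(zone P ∪ zone Q) △ zone R| = 44 + 18 − 20 = 42.00.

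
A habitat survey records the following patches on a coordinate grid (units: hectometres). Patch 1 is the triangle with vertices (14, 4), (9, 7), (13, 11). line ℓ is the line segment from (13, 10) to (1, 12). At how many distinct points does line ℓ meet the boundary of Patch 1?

The segment meets the boundary at (12.143,10.143).

1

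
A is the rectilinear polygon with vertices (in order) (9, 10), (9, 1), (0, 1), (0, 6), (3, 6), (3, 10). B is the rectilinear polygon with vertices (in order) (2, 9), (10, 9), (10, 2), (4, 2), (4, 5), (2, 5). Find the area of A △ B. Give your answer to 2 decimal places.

|A| = 69, |B| = 50, |A∩B| = 40.
|A △ B| = |A| + |B| − 2·|A∩B| = 69 + 50 − 80 = 39.00.

39.00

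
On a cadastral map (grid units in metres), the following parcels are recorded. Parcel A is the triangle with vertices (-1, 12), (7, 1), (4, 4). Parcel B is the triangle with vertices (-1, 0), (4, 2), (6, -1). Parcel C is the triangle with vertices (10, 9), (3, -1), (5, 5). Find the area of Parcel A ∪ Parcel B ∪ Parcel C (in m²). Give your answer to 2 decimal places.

By inclusion–exclusion:
Individual areas: |Parcel A| = 4.5, |Parcel B| = 9.5, |Parcel C| = 11.
|Parcel A∩Parcel B| = 0.
|Parcel A∩Parcel C| = 0.6915.
|Parcel B∩Parcel C| = 1.1781.
|Parcel A∩Parcel B∩Parcel C| = 0.
|Parcel A ∪ Parcel B ∪ Parcel C| = 25 − 1.8696 + 0 = 23.13.

23.13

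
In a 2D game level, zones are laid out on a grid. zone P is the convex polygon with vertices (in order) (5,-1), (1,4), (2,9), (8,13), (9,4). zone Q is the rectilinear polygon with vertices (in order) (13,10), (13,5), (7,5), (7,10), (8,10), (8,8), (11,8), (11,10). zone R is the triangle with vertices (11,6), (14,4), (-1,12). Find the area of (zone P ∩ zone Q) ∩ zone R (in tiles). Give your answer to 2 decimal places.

0.49

The region (zone P ∩ zone Q) ∩ zone R is the polygon with vertices (7,8), (8.647,7.176), (8.685,6.835), (7,7.733).
By the shoelace formula its area is 0.49.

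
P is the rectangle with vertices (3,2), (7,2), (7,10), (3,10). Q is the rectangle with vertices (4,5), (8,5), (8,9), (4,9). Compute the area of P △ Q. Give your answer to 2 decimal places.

24.00

|P∩Q|: x∈[4,7], y∈[5,9] → 3·4 = 12.
|P △ Q| = |P| + |Q| − 2·|P∩Q| = 32 + 16 − 24 = 24.00.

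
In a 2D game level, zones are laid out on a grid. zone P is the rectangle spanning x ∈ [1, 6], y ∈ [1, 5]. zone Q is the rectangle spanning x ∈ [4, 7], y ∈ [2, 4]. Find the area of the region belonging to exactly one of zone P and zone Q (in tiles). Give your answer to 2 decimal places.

18.00

|zone P∩zone Q|: x∈[4,6], y∈[2,4] → 2·2 = 4.
|zone P △ zone Q| = |zone P| + |zone Q| − 2·|zone P∩zone Q| = 20 + 6 − 8 = 18.00.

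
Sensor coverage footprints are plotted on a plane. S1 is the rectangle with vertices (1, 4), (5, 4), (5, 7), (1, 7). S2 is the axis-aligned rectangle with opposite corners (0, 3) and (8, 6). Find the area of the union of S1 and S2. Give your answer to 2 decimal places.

28.00

By inclusion–exclusion:
Individual areas: |S1| = 12, |S2| = 24.
|S1∩S2|: x∈[1,5], y∈[4,6] → 4·2 = 8.
|S1 ∪ S2| = 36 − 8 = 28.00.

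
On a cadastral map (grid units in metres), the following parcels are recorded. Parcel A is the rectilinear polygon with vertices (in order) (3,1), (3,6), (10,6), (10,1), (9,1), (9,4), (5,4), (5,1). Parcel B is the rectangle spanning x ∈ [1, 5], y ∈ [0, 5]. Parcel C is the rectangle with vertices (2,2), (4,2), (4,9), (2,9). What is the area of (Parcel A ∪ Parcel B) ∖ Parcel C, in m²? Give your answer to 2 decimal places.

28.00

|Parcel A ∪ Parcel B| = 35.
|(Parcel A ∪ Parcel B) ∩ Parcel C| = 7.
|(Parcel A ∪ Parcel B) ∖ Parcel C| = 35 − 7 = 28.00.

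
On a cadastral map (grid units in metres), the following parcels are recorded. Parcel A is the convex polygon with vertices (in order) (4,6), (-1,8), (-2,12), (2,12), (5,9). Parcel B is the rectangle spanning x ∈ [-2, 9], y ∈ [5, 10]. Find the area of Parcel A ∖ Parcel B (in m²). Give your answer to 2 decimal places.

|Parcel A| = 27, |Parcel A∩Parcel B| = 17.5.
|Parcel A ∖ Parcel B| = |Parcel A| − |Parcel A∩Parcel B| = 27 − 17.5 = 9.50.

9.50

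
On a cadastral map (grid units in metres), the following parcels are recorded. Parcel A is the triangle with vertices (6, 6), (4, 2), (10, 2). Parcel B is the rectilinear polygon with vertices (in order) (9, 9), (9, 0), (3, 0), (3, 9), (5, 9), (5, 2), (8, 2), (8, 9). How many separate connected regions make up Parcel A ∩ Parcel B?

2

Parcel A ∩ Parcel B splits into 2 disjoint pieces (area 1, area 1.5).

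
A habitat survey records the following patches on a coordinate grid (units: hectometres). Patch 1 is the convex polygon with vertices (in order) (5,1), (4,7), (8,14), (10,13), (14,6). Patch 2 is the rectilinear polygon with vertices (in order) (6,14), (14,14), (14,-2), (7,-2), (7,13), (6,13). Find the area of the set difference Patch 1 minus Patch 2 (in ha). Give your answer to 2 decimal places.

|Patch 1| = 71.5, |Patch 1∩Patch 2| = 49.7361.
|Patch 1 ∖ Patch 2| = |Patch 1| − |Patch 1∩Patch 2| = 71.5 − 49.7361 = 21.76.

21.76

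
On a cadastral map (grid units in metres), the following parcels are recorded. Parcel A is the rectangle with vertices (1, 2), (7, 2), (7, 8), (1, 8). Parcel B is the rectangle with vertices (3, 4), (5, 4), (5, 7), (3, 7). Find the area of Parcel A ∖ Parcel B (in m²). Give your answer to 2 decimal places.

|Parcel A∩Parcel B|: x∈[3,5], y∈[4,7] → 2·3 = 6.
|Parcel A| = 36.
|Parcel A ∖ Parcel B| = |Parcel A| − |Parcel A∩Parcel B| = 36 − 6 = 30.00.

30.00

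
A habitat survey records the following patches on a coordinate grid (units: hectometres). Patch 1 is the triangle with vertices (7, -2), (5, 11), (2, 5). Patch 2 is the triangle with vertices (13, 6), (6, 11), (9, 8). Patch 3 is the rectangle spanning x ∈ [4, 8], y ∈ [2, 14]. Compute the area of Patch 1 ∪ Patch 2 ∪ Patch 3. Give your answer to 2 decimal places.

By inclusion–exclusion:
Individual areas: |Patch 1| = 25.5, |Patch 2| = 3, |Patch 3| = 48.
|Patch 1∩Patch 2| = 0.
|Patch 1∩Patch 3| = 14.2165.
|Patch 2∩Patch 3| = 0.5714.
|Patch 1∩Patch 2∩Patch 3| = 0.
|Patch 1 ∪ Patch 2 ∪ Patch 3| = 76.5 − 14.7879 + 0 = 61.71.

61.71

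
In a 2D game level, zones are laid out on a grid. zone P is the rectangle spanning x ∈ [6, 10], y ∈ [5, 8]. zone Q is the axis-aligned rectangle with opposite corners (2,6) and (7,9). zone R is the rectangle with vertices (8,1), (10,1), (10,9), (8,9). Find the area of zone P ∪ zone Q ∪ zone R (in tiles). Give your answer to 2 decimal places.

35.00

By inclusion–exclusion:
Individual areas: |zone P| = 12, |zone Q| = 15, |zone R| = 16.
|zone P∩zone Q|: x∈[6,7], y∈[6,8] → 1·2 = 2.
|zone P∩zone R|: x∈[8,10], y∈[5,8] → 2·3 = 6.
|zone Q∩zone R| = 0 (no overlap).
|zone P∩zone Q∩zone R| = 0.
|zone P ∪ zone Q ∪ zone R| = 43 − 8 + 0 = 35.00.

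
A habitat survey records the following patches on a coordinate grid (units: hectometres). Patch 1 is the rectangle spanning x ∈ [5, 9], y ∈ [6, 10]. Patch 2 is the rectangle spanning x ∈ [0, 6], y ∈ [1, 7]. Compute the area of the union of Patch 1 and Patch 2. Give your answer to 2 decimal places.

By inclusion–exclusion:
Individual areas: |Patch 1| = 16, |Patch 2| = 36.
|Patch 1∩Patch 2|: x∈[5,6], y∈[6,7] → 1·1 = 1.
|Patch 1 ∪ Patch 2| = 52 − 1 = 51.00.

51.00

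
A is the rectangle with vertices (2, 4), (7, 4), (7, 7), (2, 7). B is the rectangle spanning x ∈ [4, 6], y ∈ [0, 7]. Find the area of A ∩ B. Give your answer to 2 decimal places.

6.00

|A∩B|: x∈[4,6], y∈[4,7] → 2·3 = 6.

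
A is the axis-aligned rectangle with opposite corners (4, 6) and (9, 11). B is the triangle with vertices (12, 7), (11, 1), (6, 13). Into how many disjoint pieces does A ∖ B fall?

A ∖ B splits into 2 disjoint pieces (area 0.5, area 19.375).

2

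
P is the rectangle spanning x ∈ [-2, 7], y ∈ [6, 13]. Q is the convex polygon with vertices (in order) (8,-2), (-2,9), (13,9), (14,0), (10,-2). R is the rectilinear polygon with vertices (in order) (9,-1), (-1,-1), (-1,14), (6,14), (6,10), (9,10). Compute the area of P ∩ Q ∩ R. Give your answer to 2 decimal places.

22.36

The intersection is the polygon with vertices (0.727,6), (-1,7.9), (-1,9), (7,9), (7,6).
By the shoelace formula its area is 22.36.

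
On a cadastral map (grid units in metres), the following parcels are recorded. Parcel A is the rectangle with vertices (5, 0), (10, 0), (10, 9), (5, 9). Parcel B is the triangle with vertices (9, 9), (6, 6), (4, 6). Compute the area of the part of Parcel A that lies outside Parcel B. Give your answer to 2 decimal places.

|Parcel A| = 45, |Parcel A∩Parcel B| = 2.7.
|Parcel A ∖ Parcel B| = |Parcel A| − |Parcel A∩Parcel B| = 45 − 2.7 = 42.30.

42.30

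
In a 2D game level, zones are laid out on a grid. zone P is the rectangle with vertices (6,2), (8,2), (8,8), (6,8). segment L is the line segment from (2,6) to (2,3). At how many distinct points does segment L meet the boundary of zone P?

0

The segment lies entirely outside zone P and never meets its boundary.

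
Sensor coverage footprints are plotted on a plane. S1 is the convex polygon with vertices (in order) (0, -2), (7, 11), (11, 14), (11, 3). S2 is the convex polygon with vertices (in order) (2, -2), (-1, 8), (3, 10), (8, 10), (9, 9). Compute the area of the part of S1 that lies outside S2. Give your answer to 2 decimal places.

|S1| = 76, |S1∩S2| = 27.3664.
|S1 ∖ S2| = |S1| − |S1∩S2| = 76 − 27.3664 = 48.63.

48.63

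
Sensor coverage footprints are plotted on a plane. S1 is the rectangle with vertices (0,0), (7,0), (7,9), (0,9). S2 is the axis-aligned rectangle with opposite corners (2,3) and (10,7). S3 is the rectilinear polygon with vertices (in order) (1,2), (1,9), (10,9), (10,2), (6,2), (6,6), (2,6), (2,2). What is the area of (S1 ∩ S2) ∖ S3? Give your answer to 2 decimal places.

|S1 ∩ S2| = 20.
|(S1 ∩ S2) ∩ S3| = 8.
|(S1 ∩ S2) ∖ S3| = 20 − 8 = 12.00.

12.00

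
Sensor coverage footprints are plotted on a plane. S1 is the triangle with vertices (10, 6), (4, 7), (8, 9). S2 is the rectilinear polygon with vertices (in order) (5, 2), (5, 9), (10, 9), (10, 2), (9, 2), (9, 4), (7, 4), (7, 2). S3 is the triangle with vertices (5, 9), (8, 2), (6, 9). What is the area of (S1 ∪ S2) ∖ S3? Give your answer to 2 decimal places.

28.12

|S1 ∪ S2| = 31.3333.
|(S1 ∪ S2) ∩ S3| = 3.2143.
|(S1 ∪ S2) ∖ S3| = 31.3333 − 3.2143 = 28.12.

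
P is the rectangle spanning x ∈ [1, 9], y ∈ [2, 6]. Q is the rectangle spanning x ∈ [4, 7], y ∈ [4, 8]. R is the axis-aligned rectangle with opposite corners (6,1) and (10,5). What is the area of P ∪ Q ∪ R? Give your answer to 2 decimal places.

45.00

By inclusion–exclusion:
Individual areas: |P| = 32, |Q| = 12, |R| = 16.
|P∩Q|: x∈[4,7], y∈[4,6] → 3·2 = 6.
|P∩R|: x∈[6,9], y∈[2,5] → 3·3 = 9.
|Q∩R|: x∈[6,7], y∈[4,5] → 1·1 = 1.
|P∩Q∩R| = 1.
|P ∪ Q ∪ R| = 60 − 16 + 1 = 45.00.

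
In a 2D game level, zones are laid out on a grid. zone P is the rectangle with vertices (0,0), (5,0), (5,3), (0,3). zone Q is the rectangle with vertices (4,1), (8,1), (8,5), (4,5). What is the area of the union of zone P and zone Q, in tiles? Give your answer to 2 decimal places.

29.00

By inclusion–exclusion:
Individual areas: |zone P| = 15, |zone Q| = 16.
|zone P∩zone Q|: x∈[4,5], y∈[1,3] → 1·2 = 2.
|zone P ∪ zone Q| = 31 − 2 = 29.00.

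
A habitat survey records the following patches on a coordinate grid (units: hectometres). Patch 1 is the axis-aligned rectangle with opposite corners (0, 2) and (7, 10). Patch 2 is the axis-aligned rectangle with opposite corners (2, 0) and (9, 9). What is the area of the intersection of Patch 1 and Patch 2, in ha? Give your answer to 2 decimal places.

35.00

|Patch 1∩Patch 2|: x∈[2,7], y∈[2,9] → 5·7 = 35.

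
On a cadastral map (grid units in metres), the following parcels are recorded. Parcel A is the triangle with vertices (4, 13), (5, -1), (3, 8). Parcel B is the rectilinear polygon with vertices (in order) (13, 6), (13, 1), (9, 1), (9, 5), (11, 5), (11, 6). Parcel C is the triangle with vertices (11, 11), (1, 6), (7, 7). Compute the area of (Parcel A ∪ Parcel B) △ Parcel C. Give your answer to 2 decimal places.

|Parcel A ∪ Parcel B| = 27.5.
|(Parcel A ∪ Parcel B) ∩ Parcel C| = 1.0838.
|(Parcel A ∪ Parcel B) △ Parcel C| = 27.5 + 10 − 2.1676 = 35.33.

35.33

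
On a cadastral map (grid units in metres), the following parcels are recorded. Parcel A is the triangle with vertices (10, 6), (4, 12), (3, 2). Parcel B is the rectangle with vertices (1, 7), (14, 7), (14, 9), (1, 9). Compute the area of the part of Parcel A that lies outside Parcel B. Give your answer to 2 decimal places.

24.20

|Parcel A| = 33, |Parcel A∩Parcel B| = 8.8.
|Parcel A ∖ Parcel B| = |Parcel A| − |Parcel A∩Parcel B| = 33 − 8.8 = 24.20.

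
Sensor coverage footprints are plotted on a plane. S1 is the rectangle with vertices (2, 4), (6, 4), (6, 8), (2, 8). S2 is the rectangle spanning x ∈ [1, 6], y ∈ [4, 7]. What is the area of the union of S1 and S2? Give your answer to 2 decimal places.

19.00

By inclusion–exclusion:
Individual areas: |S1| = 16, |S2| = 15.
|S1∩S2|: x∈[2,6], y∈[4,7] → 4·3 = 12.
|S1 ∪ S2| = 31 − 12 = 19.00.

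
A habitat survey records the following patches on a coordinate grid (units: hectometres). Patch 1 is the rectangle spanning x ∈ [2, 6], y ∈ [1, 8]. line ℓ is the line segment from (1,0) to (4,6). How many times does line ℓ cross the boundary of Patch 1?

1

The segment meets the boundary at (2,2).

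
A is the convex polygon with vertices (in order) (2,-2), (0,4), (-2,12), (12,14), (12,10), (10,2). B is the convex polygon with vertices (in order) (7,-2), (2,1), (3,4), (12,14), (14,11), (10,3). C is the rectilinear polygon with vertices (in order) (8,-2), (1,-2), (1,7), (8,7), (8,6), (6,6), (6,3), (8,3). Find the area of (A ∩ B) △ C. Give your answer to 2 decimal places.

71.01

|A ∩ B| = 66.7305.
|(A ∩ B) ∩ C| = 26.3591.
|(A ∩ B) △ C| = 66.7305 + 57 − 52.7182 = 71.01.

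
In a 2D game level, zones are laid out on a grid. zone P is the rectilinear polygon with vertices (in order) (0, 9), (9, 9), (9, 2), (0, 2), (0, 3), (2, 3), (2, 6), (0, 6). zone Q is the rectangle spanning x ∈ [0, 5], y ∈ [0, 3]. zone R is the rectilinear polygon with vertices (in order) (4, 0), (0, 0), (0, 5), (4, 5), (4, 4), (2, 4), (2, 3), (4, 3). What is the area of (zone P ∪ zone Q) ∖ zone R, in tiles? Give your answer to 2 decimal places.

53.00

|zone P ∪ zone Q| = 67.
|(zone P ∪ zone Q) ∩ zone R| = 14.
|(zone P ∪ zone Q) ∖ zone R| = 67 − 14 = 53.00.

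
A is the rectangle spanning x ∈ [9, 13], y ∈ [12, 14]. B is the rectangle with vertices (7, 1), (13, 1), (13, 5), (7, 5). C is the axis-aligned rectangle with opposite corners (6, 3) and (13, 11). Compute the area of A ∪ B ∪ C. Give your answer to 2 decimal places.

76.00

By inclusion–exclusion:
Individual areas: |A| = 8, |B| = 24, |C| = 56.
|A∩B| = 0 (no overlap).
|A∩C| = 0 (no overlap).
|B∩C|: x∈[7,13], y∈[3,5] → 6·2 = 12.
|A∩B∩C| = 0.
|A ∪ B ∪ C| = 88 − 12 + 0 = 76.00.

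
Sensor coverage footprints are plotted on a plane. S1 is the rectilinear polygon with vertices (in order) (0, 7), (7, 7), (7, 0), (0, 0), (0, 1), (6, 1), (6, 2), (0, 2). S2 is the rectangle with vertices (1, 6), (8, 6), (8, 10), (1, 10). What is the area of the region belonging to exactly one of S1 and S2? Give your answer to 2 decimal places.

59.00

|S1| = 43, |S2| = 28, |S1∩S2| = 6.
|S1 △ S2| = |S1| + |S2| − 2·|S1∩S2| = 43 + 28 − 12 = 59.00.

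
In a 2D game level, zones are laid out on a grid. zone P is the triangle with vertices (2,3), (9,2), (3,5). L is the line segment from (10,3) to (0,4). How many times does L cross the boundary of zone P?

2

The segment meets the boundary at (2.381,3.762), (6.25,3.375).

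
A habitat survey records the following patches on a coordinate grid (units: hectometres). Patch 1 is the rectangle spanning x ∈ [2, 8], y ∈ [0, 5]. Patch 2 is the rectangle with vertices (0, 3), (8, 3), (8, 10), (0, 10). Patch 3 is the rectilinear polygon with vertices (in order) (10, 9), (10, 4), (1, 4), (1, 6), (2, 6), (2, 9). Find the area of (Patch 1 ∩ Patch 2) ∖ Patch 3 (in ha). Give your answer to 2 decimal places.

6.00

|Patch 1 ∩ Patch 2| = 12.
|(Patch 1 ∩ Patch 2) ∩ Patch 3| = 6.
|(Patch 1 ∩ Patch 2) ∖ Patch 3| = 12 − 6 = 6.00.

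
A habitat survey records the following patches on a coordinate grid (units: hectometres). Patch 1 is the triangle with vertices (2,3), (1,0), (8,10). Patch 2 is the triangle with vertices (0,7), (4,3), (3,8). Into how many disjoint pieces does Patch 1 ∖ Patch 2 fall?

Patch 1 ∖ Patch 2 splits into 2 disjoint pieces (area 2.4887, area 2.4081).

2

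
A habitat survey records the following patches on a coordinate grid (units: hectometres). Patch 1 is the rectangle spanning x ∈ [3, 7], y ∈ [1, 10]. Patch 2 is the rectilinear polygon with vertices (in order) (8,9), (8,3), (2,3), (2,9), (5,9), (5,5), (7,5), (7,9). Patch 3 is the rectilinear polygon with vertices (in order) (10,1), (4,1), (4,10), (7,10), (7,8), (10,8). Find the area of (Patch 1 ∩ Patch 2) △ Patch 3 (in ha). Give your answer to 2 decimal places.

|Patch 1 ∩ Patch 2| = 16.
|(Patch 1 ∩ Patch 2) ∩ Patch 3| = 10.
|(Patch 1 ∩ Patch 2) △ Patch 3| = 16 + 48 − 20 = 44.00.

44.00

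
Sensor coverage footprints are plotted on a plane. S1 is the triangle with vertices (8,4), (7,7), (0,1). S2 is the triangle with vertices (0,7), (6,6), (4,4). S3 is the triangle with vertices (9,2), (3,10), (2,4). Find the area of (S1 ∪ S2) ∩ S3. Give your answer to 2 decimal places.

The region (S1 ∪ S2) ∩ S3 is the polygon with vertices (5.405,3.027), (3.125,3.679), (3.733,4.2), (2.222,5.333), (2.432,6.595), (5.861,6.023), (5.935,6.087), (7.61,3.854).
By the shoelace formula its area is 11.62.

11.62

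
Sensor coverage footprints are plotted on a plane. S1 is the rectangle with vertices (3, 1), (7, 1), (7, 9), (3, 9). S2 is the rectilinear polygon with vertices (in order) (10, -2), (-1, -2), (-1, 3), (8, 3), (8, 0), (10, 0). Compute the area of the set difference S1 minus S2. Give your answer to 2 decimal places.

24.00

|S1| = 32, |S1∩S2| = 8.
|S1 ∖ S2| = |S1| − |S1∩S2| = 32 − 8 = 24.00.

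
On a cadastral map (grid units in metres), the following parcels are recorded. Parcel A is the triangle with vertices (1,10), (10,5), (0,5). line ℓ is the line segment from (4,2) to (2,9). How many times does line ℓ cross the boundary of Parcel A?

The segment meets the boundary at (3.143,5).

1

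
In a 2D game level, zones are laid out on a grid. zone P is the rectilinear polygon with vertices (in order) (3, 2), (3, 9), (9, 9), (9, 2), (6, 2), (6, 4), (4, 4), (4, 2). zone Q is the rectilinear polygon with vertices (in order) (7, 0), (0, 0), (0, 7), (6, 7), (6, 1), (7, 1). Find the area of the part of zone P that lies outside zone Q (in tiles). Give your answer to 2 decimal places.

27.00

|zone P| = 38, |zone P∩zone Q| = 11.
|zone P ∖ zone Q| = |zone P| − |zone P∩zone Q| = 38 − 11 = 27.00.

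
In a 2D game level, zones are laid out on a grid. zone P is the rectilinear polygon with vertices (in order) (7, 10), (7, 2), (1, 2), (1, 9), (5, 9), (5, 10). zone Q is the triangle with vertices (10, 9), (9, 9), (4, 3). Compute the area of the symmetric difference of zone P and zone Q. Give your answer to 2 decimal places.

45.20

|zone P| = 44, |zone Q| = 3, |zone P∩zone Q| = 0.9.
|zone P △ zone Q| = |zone P| + |zone Q| − 2·|zone P∩zone Q| = 44 + 3 − 1.8 = 45.20.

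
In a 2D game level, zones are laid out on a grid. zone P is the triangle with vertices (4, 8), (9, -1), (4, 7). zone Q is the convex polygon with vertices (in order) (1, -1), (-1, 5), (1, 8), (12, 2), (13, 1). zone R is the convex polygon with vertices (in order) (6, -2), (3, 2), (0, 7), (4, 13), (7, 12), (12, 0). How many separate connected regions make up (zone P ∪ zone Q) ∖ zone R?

(zone P ∪ zone Q) ∖ zone R splits into 2 disjoint pieces (area 1.5265, area 19.2476).

2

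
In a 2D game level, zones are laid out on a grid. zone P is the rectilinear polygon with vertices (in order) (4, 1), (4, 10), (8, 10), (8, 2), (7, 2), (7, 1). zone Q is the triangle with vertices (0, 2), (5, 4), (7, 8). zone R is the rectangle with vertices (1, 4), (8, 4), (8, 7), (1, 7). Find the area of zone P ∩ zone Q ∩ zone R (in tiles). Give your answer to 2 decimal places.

3.81

The intersection is the polygon with vertices (5.833,7), (6.5,7), (5,4), (4,4), (4,5.429).
By the shoelace formula its area is 3.81.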